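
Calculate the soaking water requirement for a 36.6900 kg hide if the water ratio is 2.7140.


Formula: Water = hide_weight * ratio
Substituting: Water = 36.6900 * 2.7140
Result: 99.5767 kg


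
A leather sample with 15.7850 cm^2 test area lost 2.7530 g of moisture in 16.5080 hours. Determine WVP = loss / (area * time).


Formula: WVP = loss / (area * time)
Substituting: WVP = 2.7530 / (15.7850 * 16.5080)
Result: 0.0105649 g/(cm^2*hr)


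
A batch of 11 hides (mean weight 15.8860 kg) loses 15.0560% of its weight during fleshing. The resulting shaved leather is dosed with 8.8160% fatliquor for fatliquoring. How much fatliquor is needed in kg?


Total_raw = N * avg_wt = 11 * 15.8860 = 174.7460 kg
Substrate = Total_raw * (1 - loss/100) = 174.7460 * (1 - 15.0560/100) = 148.4362 kg
Fat = Substrate * pct / 100 = 148.4362 * 8.8160 / 100 = 13.0861 kg


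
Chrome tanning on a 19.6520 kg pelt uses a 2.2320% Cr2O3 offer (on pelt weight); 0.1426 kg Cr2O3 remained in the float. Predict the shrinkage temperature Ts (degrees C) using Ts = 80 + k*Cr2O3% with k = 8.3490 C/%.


Offered = pelt * offer_pct / 100 = 19.6520 * 2.2320 / 100 = 0.4386 kg
Uptake = offered - residual = 0.4386 - 0.1426 = 0.2960 kg
Cr2O3% on pelt = uptake / pelt * 100 = 0.2960 / 19.6520 * 100 = 1.5064 %
Ts = 80 + k * Cr2O3% = 80 + 8.3490 * 1.5064 = 92.5767 C


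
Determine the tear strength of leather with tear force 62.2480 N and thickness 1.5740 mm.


Formula: Tear strength = force / thickness
Substituting: Tear strength = 62.2480 / 1.5740
Result: 39.5476 N/mm


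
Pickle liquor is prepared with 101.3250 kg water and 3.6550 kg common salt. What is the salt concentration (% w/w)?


Formula: Conc = salt / (water + salt) * 100
Substituting: Conc = 3.6550 / (101.3250 + 3.6550) * 100
Result: 3.4816 %


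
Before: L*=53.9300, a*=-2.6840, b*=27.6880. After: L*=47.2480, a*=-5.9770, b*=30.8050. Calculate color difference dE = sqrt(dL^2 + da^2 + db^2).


dL = -6.6820, da = -3.2930, db = 3.1170
dE = sqrt((-6.6820)^2 + (-3.2930)^2 + 3.1170^2) = 8.0752


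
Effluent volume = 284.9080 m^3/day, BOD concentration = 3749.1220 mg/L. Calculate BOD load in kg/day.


Formula: BOD_load = volume * conc / 1000
Substituting: BOD_load = 284.9080 * 3749.1220 / 1000
Result: 1068.1549 kg/day


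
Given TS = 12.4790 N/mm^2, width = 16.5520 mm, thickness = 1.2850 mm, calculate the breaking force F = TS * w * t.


Formula: F = TS * w * t
Substituting: F = 12.4790 * 16.5520 * 1.2850
Result: 265.4198 N


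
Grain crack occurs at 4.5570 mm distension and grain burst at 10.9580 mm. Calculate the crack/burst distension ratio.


Formula: Ratio = crack / burst
Substituting: Ratio = 4.5570 / 10.9580
Result: 0.4159


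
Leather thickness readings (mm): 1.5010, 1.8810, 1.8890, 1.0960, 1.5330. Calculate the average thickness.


Formula: Average = sum / n
Substituting: Average = 7.9000 / 5
Result: 1.5800 mm


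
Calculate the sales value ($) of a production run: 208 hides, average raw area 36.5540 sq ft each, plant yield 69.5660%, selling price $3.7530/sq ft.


Raw_total = N * avg_area = 208 * 36.5540 = 7603.2320 sq ft
Finished = Raw_total * yield / 100 = 7603.2320 * 69.5660 / 100 = 5289.2644 sq ft
Value = Finished * price = 5289.2644 * 3.7530 = 19850.6092 $


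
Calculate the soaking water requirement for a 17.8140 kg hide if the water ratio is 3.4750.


Formula: Water = hide_weight * ratio
Substituting: Water = 17.8140 * 3.4750
Result: 61.9036 kg


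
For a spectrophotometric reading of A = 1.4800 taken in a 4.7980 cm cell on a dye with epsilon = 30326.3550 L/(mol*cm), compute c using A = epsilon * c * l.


Formula: c = A / (epsilon * l)
Substituting: c = 1.4800 / (30326.3550 * 4.7980)
Result: 1.0171e-05 mol/L


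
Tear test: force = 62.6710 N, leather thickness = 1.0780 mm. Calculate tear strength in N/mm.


Formula: Tear strength = force / thickness
Substituting: Tear strength = 62.6710 / 1.0780
Result: 58.1364 N/mm


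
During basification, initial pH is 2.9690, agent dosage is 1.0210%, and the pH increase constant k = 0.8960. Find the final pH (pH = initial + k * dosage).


Formula: pH_final = pH_initial + k * base_pct
Substituting: pH_final = 2.9690 + 0.8960 * 1.0210
Result: 3.8838


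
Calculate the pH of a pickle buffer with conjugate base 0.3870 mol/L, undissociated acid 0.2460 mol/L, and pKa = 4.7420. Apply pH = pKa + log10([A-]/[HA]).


ratio = [A-] / [HA] = 0.3870 / 0.2460 = 1.5732
log10(ratio) = 0.1968
pH = pKa + log10(ratio) = 4.7420 + 0.1968 = 4.9388


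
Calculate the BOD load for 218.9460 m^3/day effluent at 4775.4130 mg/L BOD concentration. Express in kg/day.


Formula: BOD_load = volume * conc / 1000
Substituting: BOD_load = 218.9460 * 4775.4130 / 1000
Result: 1045.5576 kg/day


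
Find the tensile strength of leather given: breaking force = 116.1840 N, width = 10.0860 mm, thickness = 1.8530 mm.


Formula: TS = force / (width * thickness)
Substituting: TS = 116.1840 / (10.0860 * 1.8530)
Result: 6.2166 N/mm^2


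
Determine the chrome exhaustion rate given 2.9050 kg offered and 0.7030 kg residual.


Formula: Uptake = (offered - residual) / offered * 100
Substituting: Uptake = (2.9050 - 0.7030) / 2.9050 * 100
Result: 75.8003 %


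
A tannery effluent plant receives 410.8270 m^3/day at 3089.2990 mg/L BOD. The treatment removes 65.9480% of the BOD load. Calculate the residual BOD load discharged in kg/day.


Load_in = volume * conc / 1000 = 410.8270 * 3089.2990 / 1000 = 1269.1674 kg/day
Removed = Load_in * eff / 100 = 1269.1674 * 65.9480 / 100 = 836.9905 kg/day
Load_out = Load_in - Removed = 1269.1674 - 836.9905 = 432.1769 kg/day


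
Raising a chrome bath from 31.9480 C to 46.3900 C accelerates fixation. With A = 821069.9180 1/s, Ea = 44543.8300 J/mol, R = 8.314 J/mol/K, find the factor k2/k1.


T1 = 31.9480 + 273.15 = 305.0980 K; T2 = 46.3900 + 273.15 = 319.5400 K
k1 = A * exp(-Ea/(R*T1)) = 821069.9180 * exp(-44543.8300/(8.314*305.0980)) = 0.0194057 1/s
k2 = A * exp(-Ea/(R*T2)) = 821069.9180 * exp(-44543.8300/(8.314*319.5400)) = 0.0429157 1/s
k2/k1 = 0.0429157 / 0.0194057 = 2.2115


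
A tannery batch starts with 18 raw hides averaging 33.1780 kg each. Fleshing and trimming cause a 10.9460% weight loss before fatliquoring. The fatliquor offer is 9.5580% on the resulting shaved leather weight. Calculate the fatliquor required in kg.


Total_raw = N * avg_wt = 18 * 33.1780 = 597.2040 kg
Substrate = Total_raw * (1 - loss/100) = 597.2040 * (1 - 10.9460/100) = 531.8341 kg
Fat = Substrate * pct / 100 = 531.8341 * 9.5580 / 100 = 50.8327 kg


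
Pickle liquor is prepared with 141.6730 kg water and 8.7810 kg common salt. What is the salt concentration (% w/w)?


Formula: Conc = salt / (water + salt) * 100
Substituting: Conc = 8.7810 / (141.6730 + 8.7810) * 100
Result: 5.8363 %


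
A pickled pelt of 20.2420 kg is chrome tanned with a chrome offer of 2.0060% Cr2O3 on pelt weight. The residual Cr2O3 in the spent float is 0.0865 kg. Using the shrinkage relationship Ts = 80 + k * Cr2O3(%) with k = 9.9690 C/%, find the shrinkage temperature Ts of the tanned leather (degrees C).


Offered = pelt * offer_pct / 100 = 20.2420 * 2.0060 / 100 = 0.4061 kg
Uptake = offered - residual = 0.4061 - 0.0865 = 0.3196 kg
Cr2O3% on pelt = uptake / pelt * 100 = 0.3196 / 20.2420 * 100 = 1.5787 %
Ts = 80 + k * Cr2O3% = 80 + 9.9690 * 1.5787 = 95.7378 C


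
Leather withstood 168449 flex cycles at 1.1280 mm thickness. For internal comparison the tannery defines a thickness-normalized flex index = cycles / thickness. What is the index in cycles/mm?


Formula: Index = cycles / thickness
Substituting: Index = 168449 / 1.1280
Result: 149334.2199 cycles/mm


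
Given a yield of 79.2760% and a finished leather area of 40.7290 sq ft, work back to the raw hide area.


Formula: raw = finished * 100 / yield
Substituting: raw = 40.7290 * 100 / 79.2760
Result: 51.3762 sq ft


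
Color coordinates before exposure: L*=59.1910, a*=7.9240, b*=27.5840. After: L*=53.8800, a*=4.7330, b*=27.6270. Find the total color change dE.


dL = -5.3110, da = -3.1910, db = 0.043
dE = sqrt((-5.3110)^2 + (-3.1910)^2 + 0.043^2) = 6.1961


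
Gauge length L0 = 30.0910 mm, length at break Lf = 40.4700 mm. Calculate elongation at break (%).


Formula: Elongation = (Lf - L0) / L0 * 100
Substituting: Elongation = (40.4700 - 30.0910) / 30.0910 * 100
Result: 34.4920 %


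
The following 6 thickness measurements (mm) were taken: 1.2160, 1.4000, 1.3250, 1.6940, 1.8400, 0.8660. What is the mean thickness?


Formula: Average = sum / n
Substituting: Average = 8.3410 / 6
Result: 1.3902 mm


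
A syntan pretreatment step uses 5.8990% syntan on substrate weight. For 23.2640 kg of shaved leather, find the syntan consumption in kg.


Formula: Syntan = substrate * pct / 100
Substituting: Syntan = 23.2640 * 5.8990 / 100
Result: 1.3723 kg


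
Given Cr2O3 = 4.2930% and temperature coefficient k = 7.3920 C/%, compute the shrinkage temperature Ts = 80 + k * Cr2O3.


Formula: Ts = 80 + k * Cr2O3
Substituting: Ts = 80 + 7.3920 * 4.2930
Result: 111.7339 C


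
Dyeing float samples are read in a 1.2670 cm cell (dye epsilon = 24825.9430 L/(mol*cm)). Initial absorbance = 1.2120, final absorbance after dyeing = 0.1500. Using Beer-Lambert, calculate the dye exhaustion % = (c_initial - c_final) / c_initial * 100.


c_initial = A_i / (epsilon * l) = 1.2120 / (24825.9430 * 1.2670) = 3.8532e-05 mol/L
c_final = A_f / (epsilon * l) = 0.1500 / (24825.9430 * 1.2670) = 4.7688e-06 mol/L
Exhaustion = (c_initial - c_final) / c_initial * 100 = (3.8532e-05 - 4.7688e-06) / 3.8532e-05 * 100 = 87.6238 %


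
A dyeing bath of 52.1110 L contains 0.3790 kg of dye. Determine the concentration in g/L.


Formula: Conc = dye_mass(kg) / volume(L) * 1000
Substituting: Conc = 0.3790 / 52.1110 * 1000
Result: 7.2729 g/L


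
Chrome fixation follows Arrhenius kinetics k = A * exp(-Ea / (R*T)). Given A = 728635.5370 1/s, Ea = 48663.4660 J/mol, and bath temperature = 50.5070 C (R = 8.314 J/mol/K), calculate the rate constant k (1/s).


T_K = T_C + 273.15 = 50.5070 + 273.15 = 323.6570 K
exponent = -Ea / (R * T_K) = -48663.4660 / (8.314 * 323.6570) = -18.0846
k = A * exp(exponent) = 728635.5370 * exp(-18.0846) = 0.0101973 1/s


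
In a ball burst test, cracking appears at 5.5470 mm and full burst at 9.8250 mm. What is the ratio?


Formula: Ratio = crack / burst
Substituting: Ratio = 5.5470 / 9.8250
Result: 0.5646


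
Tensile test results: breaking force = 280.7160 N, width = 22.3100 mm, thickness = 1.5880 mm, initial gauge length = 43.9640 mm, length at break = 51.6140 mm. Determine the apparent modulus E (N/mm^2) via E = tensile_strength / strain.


TS = F / (w * t) = 280.7160 / (22.3100 * 1.5880) = 7.9235 N/mm^2
strain = (Lf - L0) / L0 = (51.6140 - 43.9640) / 43.9640 = 0.1740
E = TS / strain = 7.9235 / 0.1740 = 45.5358 N/mm^2


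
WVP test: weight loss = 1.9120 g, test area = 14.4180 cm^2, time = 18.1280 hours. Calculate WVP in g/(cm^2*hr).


Formula: WVP = loss / (area * time)
Substituting: WVP = 1.9120 / (14.4180 * 18.1280)
Result: 0.00731531 g/(cm^2*hr)


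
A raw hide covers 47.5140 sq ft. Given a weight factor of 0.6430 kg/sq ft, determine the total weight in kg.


Formula: Weight = area * weight_per_sqft
Substituting: Weight = 47.5140 * 0.6430
Result: 30.5515 kg


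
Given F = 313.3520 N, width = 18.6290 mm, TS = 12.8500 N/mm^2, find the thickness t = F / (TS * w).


Formula: t = F / (TS * w)
Substituting: t = 313.3520 / (12.8500 * 18.6290)
Result: 1.3090 mm


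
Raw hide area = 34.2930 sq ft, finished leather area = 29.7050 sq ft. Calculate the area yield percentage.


Formula: Yield = finished / raw * 100
Substituting: Yield = 29.7050 / 34.2930 * 100
Result: 86.6212 %


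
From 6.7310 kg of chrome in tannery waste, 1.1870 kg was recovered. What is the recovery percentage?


Formula: Recovery = recovered / input * 100
Substituting: Recovery = 1.1870 / 6.7310 * 100
Result: 17.6348 %


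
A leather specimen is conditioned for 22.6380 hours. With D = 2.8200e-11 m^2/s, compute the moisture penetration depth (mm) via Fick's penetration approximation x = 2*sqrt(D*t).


t = 22.6380 hr * 3600 = 81496.8000 s
D * t = 2.8200e-11 * 81496.8000 = 2.2982e-06
x = 2 * sqrt(D*t) = 2 * sqrt(2.2982e-06) = 0.00303197 m = 3.0320 mm


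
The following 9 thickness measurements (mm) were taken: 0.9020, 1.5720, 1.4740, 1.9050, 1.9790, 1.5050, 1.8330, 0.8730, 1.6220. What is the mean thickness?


Formula: Average = sum / n
Substituting: Average = 13.6650 / 9
Result: 1.5183 mm


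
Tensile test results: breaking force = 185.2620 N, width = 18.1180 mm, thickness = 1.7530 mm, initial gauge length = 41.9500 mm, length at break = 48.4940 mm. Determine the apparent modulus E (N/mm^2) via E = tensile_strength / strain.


TS = F / (w * t) = 185.2620 / (18.1180 * 1.7530) = 5.8330 N/mm^2
strain = (Lf - L0) / L0 = (48.4940 - 41.9500) / 41.9500 = 0.1560
E = TS / strain = 5.8330 / 0.1560 = 37.3924 N/mm^2


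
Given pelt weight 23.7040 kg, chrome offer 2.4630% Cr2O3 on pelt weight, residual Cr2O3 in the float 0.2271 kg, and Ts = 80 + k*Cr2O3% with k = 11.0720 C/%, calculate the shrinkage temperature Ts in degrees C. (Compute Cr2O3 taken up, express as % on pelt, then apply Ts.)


Offered = pelt * offer_pct / 100 = 23.7040 * 2.4630 / 100 = 0.5838 kg
Uptake = offered - residual = 0.5838 - 0.2271 = 0.3567 kg
Cr2O3% on pelt = uptake / pelt * 100 = 0.3567 / 23.7040 * 100 = 1.5049 %
Ts = 80 + k * Cr2O3% = 80 + 11.0720 * 1.5049 = 96.6626 C


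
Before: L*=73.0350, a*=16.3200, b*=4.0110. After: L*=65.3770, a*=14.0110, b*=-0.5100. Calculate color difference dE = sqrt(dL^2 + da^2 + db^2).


dL = -7.6580, da = -2.3090, db = -4.5210
dE = sqrt((-7.6580)^2 + (-2.3090)^2 + (-4.5210)^2) = 9.1878


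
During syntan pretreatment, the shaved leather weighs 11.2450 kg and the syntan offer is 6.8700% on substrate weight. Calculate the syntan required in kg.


Formula: Syntan = substrate * pct / 100
Substituting: Syntan = 11.2450 * 6.8700 / 100
Result: 0.7725 kg


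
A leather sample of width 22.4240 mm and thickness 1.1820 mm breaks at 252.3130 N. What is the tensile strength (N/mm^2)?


Formula: TS = force / (width * thickness)
Substituting: TS = 252.3130 / (22.4240 * 1.1820)
Result: 9.5194 N/mm^2


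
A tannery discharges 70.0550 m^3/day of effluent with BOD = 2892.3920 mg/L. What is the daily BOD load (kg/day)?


Formula: BOD_load = volume * conc / 1000
Substituting: BOD_load = 70.0550 * 2892.3920 / 1000
Result: 202.6265 kg/day


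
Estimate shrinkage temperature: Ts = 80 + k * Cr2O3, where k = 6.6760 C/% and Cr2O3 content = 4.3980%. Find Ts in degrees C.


Formula: Ts = 80 + k * Cr2O3
Substituting: Ts = 80 + 6.6760 * 4.3980
Result: 109.3610 C


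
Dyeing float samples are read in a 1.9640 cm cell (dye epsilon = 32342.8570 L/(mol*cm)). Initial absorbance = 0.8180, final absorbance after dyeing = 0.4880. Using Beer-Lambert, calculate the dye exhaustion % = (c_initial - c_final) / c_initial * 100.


c_initial = A_i / (epsilon * l) = 0.8180 / (32342.8570 * 1.9640) = 1.2878e-05 mol/L
c_final = A_f / (epsilon * l) = 0.4880 / (32342.8570 * 1.9640) = 7.6825e-06 mol/L
Exhaustion = (c_initial - c_final) / c_initial * 100 = (1.2878e-05 - 7.6825e-06) / 1.2878e-05 * 100 = 40.3423 %


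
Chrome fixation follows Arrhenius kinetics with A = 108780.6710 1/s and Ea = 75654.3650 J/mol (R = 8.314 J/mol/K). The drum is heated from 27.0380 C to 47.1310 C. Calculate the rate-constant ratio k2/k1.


T1 = 27.0380 + 273.15 = 300.1880 K; T2 = 47.1310 + 273.15 = 320.2810 K
k1 = A * exp(-Ea/(R*T1)) = 108780.6710 * exp(-75654.3650/(8.314*300.1880)) = 7.4427e-09 1/s
k2 = A * exp(-Ea/(R*T2)) = 108780.6710 * exp(-75654.3650/(8.314*320.2810)) = 4.9846e-08 1/s
k2/k1 = 4.9846e-08 / 7.4427e-09 = 6.6973


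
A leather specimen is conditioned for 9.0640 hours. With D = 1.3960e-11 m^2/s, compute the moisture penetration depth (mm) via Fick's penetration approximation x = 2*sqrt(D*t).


t = 9.0640 hr * 3600 = 32630.4000 s
D * t = 1.3960e-11 * 32630.4000 = 4.5552e-07
x = 2 * sqrt(D*t) = 2 * sqrt(4.5552e-07) = 0.00134985 m = 1.3498 mm


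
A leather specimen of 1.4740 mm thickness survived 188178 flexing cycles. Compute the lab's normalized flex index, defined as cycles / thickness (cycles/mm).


Formula: Index = cycles / thickness
Substituting: Index = 188178 / 1.4740
Result: 127664.8575 cycles/mm


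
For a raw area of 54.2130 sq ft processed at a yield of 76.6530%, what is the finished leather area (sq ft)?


Formula: finished = raw * yield / 100
Substituting: finished = 54.2130 * 76.6530 / 100
Result: 41.5559 sq ft


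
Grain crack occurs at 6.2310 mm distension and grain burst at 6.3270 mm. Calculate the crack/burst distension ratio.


Formula: Ratio = crack / burst
Substituting: Ratio = 6.2310 / 6.3270
Result: 0.9848


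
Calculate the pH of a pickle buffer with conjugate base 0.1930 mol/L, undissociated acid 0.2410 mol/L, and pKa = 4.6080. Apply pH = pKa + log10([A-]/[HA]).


ratio = [A-] / [HA] = 0.1930 / 0.2410 = 0.8008
log10(ratio) = -0.0964597
pH = pKa + log10(ratio) = 4.6080 - 0.0964597 = 4.5115


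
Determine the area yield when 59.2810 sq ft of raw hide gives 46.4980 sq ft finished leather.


Formula: Yield = finished / raw * 100
Substituting: Yield = 46.4980 / 59.2810 * 100
Result: 78.4366 %


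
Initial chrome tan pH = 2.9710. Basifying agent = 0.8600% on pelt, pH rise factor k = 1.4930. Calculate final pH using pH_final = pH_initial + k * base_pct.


Formula: pH_final = pH_initial + k * base_pct
Substituting: pH_final = 2.9710 + 1.4930 * 0.8600
Result: 4.2550


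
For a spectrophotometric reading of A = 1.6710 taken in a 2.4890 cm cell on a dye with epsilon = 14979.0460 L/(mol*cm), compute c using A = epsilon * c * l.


Formula: c = A / (epsilon * l)
Substituting: c = 1.6710 / (14979.0460 * 2.4890)
Result: 4.4820e-05 mol/L


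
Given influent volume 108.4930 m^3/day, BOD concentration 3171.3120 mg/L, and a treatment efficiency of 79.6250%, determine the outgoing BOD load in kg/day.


Load_in = volume * conc / 1000 = 108.4930 * 3171.3120 / 1000 = 344.0652 kg/day
Removed = Load_in * eff / 100 = 344.0652 * 79.6250 / 100 = 273.9619 kg/day
Load_out = Load_in - Removed = 344.0652 - 273.9619 = 70.1033 kg/day


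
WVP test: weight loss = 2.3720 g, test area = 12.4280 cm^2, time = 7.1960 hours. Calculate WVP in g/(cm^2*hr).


Formula: WVP = loss / (area * time)
Substituting: WVP = 2.3720 / (12.4280 * 7.1960)
Result: 0.026523 g/(cm^2*hr)


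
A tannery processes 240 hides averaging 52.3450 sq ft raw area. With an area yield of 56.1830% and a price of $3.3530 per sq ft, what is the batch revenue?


Raw_total = N * avg_area = 240 * 52.3450 = 12562.8000 sq ft
Finished = Raw_total * yield / 100 = 12562.8000 * 56.1830 / 100 = 7058.1579 sq ft
Value = Finished * price = 7058.1579 * 3.3530 = 23666.0035 $


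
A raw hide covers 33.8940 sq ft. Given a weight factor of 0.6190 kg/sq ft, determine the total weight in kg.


Formula: Weight = area * weight_per_sqft
Substituting: Weight = 33.8940 * 0.6190
Result: 20.9804 kg


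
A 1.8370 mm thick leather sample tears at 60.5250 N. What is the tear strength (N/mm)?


Formula: Tear strength = force / thickness
Substituting: Tear strength = 60.5250 / 1.8370
Result: 32.9477 N/mm


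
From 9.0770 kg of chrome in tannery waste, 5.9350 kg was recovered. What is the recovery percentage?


Formula: Recovery = recovered / input * 100
Substituting: Recovery = 5.9350 / 9.0770 * 100
Result: 65.3850 %


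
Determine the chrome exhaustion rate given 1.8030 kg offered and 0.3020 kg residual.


Formula: Uptake = (offered - residual) / offered * 100
Substituting: Uptake = (1.8030 - 0.3020) / 1.8030 * 100
Result: 83.2501 %


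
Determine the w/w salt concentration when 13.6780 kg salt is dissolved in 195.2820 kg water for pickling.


Formula: Conc = salt / (water + salt) * 100
Substituting: Conc = 13.6780 / (195.2820 + 13.6780) * 100
Result: 6.5458 %


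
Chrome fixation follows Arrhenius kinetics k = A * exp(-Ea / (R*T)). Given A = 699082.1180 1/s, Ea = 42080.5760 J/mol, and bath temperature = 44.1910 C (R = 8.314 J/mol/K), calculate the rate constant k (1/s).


T_K = T_C + 273.15 = 44.1910 + 273.15 = 317.3410 K
exponent = -Ea / (R * T_K) = -42080.5760 / (8.314 * 317.3410) = -15.9494
k = A * exp(exponent) = 699082.1180 * exp(-15.9494) = 0.0827511 1/s


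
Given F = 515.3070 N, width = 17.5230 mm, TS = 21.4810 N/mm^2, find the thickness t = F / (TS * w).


Formula: t = F / (TS * w)
Substituting: t = 515.3070 / (21.4810 * 17.5230)
Result: 1.3690 mm


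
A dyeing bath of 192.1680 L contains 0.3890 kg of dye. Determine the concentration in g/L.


Formula: Conc = dye_mass(kg) / volume(L) * 1000
Substituting: Conc = 0.3890 / 192.1680 * 1000
Result: 2.0243 g/L


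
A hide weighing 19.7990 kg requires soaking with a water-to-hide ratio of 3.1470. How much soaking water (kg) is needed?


Formula: Water = hide_weight * ratio
Substituting: Water = 19.7990 * 3.1470
Result: 62.3075 kg


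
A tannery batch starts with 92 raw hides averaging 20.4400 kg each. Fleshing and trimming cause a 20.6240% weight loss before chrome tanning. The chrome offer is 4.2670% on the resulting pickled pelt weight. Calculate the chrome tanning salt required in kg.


Total_raw = N * avg_wt = 92 * 20.4400 = 1880.4800 kg
Substrate = Total_raw * (1 - loss/100) = 1880.4800 * (1 - 20.6240/100) = 1492.6498 kg
Chrome = Substrate * pct / 100 = 1492.6498 * 4.2670 / 100 = 63.6914 kg


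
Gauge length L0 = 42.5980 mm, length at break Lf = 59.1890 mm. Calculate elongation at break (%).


Formula: Elongation = (Lf - L0) / L0 * 100
Substituting: Elongation = (59.1890 - 42.5980) / 42.5980 * 100
Result: 38.9478 %


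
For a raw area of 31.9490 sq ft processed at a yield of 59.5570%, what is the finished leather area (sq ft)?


Formula: finished = raw * yield / 100
Substituting: finished = 31.9490 * 59.5570 / 100
Result: 19.0279 sq ft


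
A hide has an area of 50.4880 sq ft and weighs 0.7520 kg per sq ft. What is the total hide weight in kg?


Formula: Weight = area * weight_per_sqft
Substituting: Weight = 50.4880 * 0.7520
Result: 37.9670 kg


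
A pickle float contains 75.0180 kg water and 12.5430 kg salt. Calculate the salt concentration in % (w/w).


Formula: Conc = salt / (water + salt) * 100
Substituting: Conc = 12.5430 / (75.0180 + 12.5430) * 100
Result: 14.3249 %


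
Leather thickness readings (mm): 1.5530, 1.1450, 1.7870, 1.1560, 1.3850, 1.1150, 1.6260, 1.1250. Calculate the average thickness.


Formula: Average = sum / n
Substituting: Average = 10.8920 / 8
Result: 1.3615 mm


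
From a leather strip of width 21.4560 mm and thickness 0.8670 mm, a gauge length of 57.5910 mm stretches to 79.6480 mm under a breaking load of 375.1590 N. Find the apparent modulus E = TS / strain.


TS = F / (w * t) = 375.1590 / (21.4560 * 0.8670) = 20.1673 N/mm^2
strain = (Lf - L0) / L0 = (79.6480 - 57.5910) / 57.5910 = 0.3830
E = TS / strain = 20.1673 / 0.3830 = 52.6569 N/mm^2


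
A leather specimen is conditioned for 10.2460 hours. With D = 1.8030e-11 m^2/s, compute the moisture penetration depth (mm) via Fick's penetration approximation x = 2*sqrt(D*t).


t = 10.2460 hr * 3600 = 36885.6000 s
D * t = 1.8030e-11 * 36885.6000 = 6.6505e-07
x = 2 * sqrt(D*t) = 2 * sqrt(6.6505e-07) = 0.00163101 m = 1.6310 mm


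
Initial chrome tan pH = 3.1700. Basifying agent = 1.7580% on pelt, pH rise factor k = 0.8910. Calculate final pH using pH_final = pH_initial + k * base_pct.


Formula: pH_final = pH_initial + k * base_pct
Substituting: pH_final = 3.1700 + 0.8910 * 1.7580
Result: 4.7364


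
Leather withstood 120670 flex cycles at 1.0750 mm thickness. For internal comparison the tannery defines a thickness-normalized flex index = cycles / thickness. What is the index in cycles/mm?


Formula: Index = cycles / thickness
Substituting: Index = 120670 / 1.0750
Result: 112251.1628 cycles/mm


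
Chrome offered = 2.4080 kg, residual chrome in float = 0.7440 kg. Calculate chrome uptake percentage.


Formula: Uptake = (offered - residual) / offered * 100
Substituting: Uptake = (2.4080 - 0.7440) / 2.4080 * 100
Result: 69.1030 %


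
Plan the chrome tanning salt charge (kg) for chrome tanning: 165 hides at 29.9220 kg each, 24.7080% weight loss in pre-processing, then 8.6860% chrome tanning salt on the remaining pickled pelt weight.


Total_raw = N * avg_wt = 165 * 29.9220 = 4937.1300 kg
Substrate = Total_raw * (1 - loss/100) = 4937.1300 * (1 - 24.7080/100) = 3717.2639 kg
Chrome = Substrate * pct / 100 = 3717.2639 * 8.6860 / 100 = 322.8815 kg


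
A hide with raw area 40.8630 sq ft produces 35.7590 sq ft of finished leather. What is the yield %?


Formula: Yield = finished / raw * 100
Substituting: Yield = 35.7590 / 40.8630 * 100
Result: 87.5095 %


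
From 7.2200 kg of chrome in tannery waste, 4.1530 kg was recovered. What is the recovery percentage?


Formula: Recovery = recovered / input * 100
Substituting: Recovery = 4.1530 / 7.2200 * 100
Result: 57.5208 %


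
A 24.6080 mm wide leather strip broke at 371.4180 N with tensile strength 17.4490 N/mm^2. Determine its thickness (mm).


Formula: t = F / (TS * w)
Substituting: t = 371.4180 / (17.4490 * 24.6080)
Result: 0.8650 mm


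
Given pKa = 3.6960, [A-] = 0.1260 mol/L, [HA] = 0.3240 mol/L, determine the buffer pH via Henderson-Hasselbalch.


ratio = [A-] / [HA] = 0.1260 / 0.3240 = 0.3889
log10(ratio) = -0.4102
pH = pKa + log10(ratio) = 3.6960 - 0.4102 = 3.2858


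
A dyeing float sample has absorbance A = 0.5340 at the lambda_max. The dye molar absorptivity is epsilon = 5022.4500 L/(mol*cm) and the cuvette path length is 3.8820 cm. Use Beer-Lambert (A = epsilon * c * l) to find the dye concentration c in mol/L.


Formula: c = A / (epsilon * l)
Substituting: c = 0.5340 / (5022.4500 * 3.8820)
Result: 2.7389e-05 mol/L


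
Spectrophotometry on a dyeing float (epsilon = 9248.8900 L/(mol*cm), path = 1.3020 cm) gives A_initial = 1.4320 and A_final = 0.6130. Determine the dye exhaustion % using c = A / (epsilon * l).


c_initial = A_i / (epsilon * l) = 1.4320 / (9248.8900 * 1.3020) = 1.1892e-04 mol/L
c_final = A_f / (epsilon * l) = 0.6130 / (9248.8900 * 1.3020) = 5.0905e-05 mol/L
Exhaustion = (c_initial - c_final) / c_initial * 100 = (1.1892e-04 - 5.0905e-05) / 1.1892e-04 * 100 = 57.1927 %


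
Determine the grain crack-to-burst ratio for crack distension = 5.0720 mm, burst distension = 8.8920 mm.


Formula: Ratio = crack / burst
Substituting: Ratio = 5.0720 / 8.8920
Result: 0.5704


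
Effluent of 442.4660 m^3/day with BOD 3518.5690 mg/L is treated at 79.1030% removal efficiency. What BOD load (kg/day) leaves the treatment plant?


Load_in = volume * conc / 1000 = 442.4660 * 3518.5690 / 1000 = 1556.8472 kg/day
Removed = Load_in * eff / 100 = 1556.8472 * 79.1030 / 100 = 1231.5128 kg/day
Load_out = Load_in - Removed = 1556.8472 - 1231.5128 = 325.3343 kg/day


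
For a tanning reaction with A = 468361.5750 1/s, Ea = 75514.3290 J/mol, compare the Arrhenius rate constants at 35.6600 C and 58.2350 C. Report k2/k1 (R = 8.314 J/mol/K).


T1 = 35.6600 + 273.15 = 308.8100 K; T2 = 58.2350 + 273.15 = 331.3850 K
k1 = A * exp(-Ea/(R*T1)) = 468361.5750 * exp(-75514.3290/(8.314*308.8100)) = 7.8888e-08 1/s
k2 = A * exp(-Ea/(R*T2)) = 468361.5750 * exp(-75514.3290/(8.314*331.3850)) = 5.8504e-07 1/s
k2/k1 = 5.8504e-07 / 7.8888e-08 = 7.4161


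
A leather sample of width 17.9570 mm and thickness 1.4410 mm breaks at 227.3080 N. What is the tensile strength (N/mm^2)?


Formula: TS = force / (width * thickness)
Substituting: TS = 227.3080 / (17.9570 * 1.4410)
Result: 8.7845 N/mm^2


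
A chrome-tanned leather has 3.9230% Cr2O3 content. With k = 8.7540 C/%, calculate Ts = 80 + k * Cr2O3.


Formula: Ts = 80 + k * Cr2O3
Substituting: Ts = 80 + 8.7540 * 3.9230
Result: 114.3419 C


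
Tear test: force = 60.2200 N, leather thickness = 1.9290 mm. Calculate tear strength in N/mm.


Formula: Tear strength = force / thickness
Substituting: Tear strength = 60.2200 / 1.9290
Result: 31.2182 N/mm


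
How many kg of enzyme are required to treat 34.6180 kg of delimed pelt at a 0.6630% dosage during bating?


Formula: Enzyme = substrate * pct / 100
Substituting: Enzyme = 34.6180 * 0.6630 / 100
Result: 0.2295 kg


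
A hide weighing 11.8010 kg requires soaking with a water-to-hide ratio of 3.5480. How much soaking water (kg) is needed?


Formula: Water = hide_weight * ratio
Substituting: Water = 11.8010 * 3.5480
Result: 41.8699 kg


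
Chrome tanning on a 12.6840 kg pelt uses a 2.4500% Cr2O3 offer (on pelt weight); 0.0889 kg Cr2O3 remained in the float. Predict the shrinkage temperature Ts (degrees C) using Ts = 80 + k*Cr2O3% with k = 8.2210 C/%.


Offered = pelt * offer_pct / 100 = 12.6840 * 2.4500 / 100 = 0.3108 kg
Uptake = offered - residual = 0.3108 - 0.0889 = 0.2219 kg
Cr2O3% on pelt = uptake / pelt * 100 = 0.2219 / 12.6840 * 100 = 1.7491 %
Ts = 80 + k * Cr2O3% = 80 + 8.2210 * 1.7491 = 94.3795 C


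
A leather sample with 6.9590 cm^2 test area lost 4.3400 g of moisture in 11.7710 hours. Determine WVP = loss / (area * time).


Formula: WVP = loss / (area * time)
Substituting: WVP = 4.3400 / (6.9590 * 11.7710)
Result: 0.0529821 g/(cm^2*hr)


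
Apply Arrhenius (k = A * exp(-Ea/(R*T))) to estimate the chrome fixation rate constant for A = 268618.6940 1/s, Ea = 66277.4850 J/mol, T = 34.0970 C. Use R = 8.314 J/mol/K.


T_K = T_C + 273.15 = 34.0970 + 273.15 = 307.2470 K
exponent = -Ea / (R * T_K) = -66277.4850 / (8.314 * 307.2470) = -25.9459
k = A * exp(exponent) = 268618.6940 * exp(-25.9459) = 1.4487e-06 1/s


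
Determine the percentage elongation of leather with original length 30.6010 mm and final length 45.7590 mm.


Formula: Elongation = (Lf - L0) / L0 * 100
Substituting: Elongation = (45.7590 - 30.6010) / 30.6010 * 100
Result: 49.5343 %


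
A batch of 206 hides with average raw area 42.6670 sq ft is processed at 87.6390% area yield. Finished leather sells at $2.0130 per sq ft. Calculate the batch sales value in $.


Raw_total = N * avg_area = 206 * 42.6670 = 8789.4020 sq ft
Finished = Raw_total * yield / 100 = 8789.4020 * 87.6390 / 100 = 7702.9440 sq ft
Value = Finished * price = 7702.9440 * 2.0130 = 15506.0263 $


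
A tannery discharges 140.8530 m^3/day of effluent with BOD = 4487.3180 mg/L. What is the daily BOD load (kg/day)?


Formula: BOD_load = volume * conc / 1000
Substituting: BOD_load = 140.8530 * 4487.3180 / 1000
Result: 632.0522 kg/day


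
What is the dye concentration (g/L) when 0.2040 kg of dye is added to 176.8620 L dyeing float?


Formula: Conc = dye_mass(kg) / volume(L) * 1000
Substituting: Conc = 0.2040 / 176.8620 * 1000
Result: 1.1534 g/L


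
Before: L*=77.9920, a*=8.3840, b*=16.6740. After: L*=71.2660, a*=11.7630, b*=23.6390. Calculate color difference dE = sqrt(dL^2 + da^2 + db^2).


dL = -6.7260, da = 3.3790, db = 6.9650
dE = sqrt((-6.7260)^2 + 3.3790^2 + 6.9650^2) = 10.2551


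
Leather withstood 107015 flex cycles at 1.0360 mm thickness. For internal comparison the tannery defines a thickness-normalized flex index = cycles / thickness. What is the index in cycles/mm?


Formula: Index = cycles / thickness
Substituting: Index = 107015 / 1.0360
Result: 103296.3320 cycles/mm


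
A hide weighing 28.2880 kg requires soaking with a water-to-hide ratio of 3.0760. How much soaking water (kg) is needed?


Formula: Water = hide_weight * ratio
Substituting: Water = 28.2880 * 3.0760
Result: 87.0139 kg


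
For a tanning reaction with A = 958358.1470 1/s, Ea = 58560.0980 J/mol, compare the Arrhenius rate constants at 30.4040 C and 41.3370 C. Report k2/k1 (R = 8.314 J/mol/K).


T1 = 30.4040 + 273.15 = 303.5540 K; T2 = 41.3370 + 273.15 = 314.4870 K
k1 = A * exp(-Ea/(R*T1)) = 958358.1470 * exp(-58560.0980/(8.314*303.5540)) = 8.0227e-05 1/s
k2 = A * exp(-Ea/(R*T2)) = 958358.1470 * exp(-58560.0980/(8.314*314.4870)) = 1.7974e-04 1/s
k2/k1 = 1.7974e-04 / 8.0227e-05 = 2.2404


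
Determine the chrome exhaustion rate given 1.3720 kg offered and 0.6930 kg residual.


Formula: Uptake = (offered - residual) / offered * 100
Substituting: Uptake = (1.3720 - 0.6930) / 1.3720 * 100
Result: 49.4898 %


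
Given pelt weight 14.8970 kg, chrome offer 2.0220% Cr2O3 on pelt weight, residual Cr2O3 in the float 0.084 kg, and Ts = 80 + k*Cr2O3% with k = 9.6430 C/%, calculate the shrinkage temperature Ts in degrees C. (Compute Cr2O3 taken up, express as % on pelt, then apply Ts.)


Offered = pelt * offer_pct / 100 = 14.8970 * 2.0220 / 100 = 0.3012 kg
Uptake = offered - residual = 0.3012 - 0.084 = 0.2172 kg
Cr2O3% on pelt = uptake / pelt * 100 = 0.2172 / 14.8970 * 100 = 1.4581 %
Ts = 80 + k * Cr2O3% = 80 + 9.6430 * 1.4581 = 94.0607 C


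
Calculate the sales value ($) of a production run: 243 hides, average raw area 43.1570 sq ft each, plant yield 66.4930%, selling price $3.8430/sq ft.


Raw_total = N * avg_area = 243 * 43.1570 = 10487.1510 sq ft
Finished = Raw_total * yield / 100 = 10487.1510 * 66.4930 / 100 = 6973.2213 sq ft
Value = Finished * price = 6973.2213 * 3.8430 = 26798.0895 $


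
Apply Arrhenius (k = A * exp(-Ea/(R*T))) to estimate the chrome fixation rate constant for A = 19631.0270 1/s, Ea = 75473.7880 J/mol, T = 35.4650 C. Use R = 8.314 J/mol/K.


T_K = T_C + 273.15 = 35.4650 + 273.15 = 308.6150 K
exponent = -Ea / (R * T_K) = -75473.7880 / (8.314 * 308.6150) = -29.4150
k = A * exp(exponent) = 19631.0270 * exp(-29.4150) = 3.2973e-09 1/s


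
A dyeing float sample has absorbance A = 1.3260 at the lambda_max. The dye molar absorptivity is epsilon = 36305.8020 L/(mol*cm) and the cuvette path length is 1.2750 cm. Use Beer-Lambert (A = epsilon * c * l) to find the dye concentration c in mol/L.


Formula: c = A / (epsilon * l)
Substituting: c = 1.3260 / (36305.8020 * 1.2750)
Result: 2.8646e-05 mol/L


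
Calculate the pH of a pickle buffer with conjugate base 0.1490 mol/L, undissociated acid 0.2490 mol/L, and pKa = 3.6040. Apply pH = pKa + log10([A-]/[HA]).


ratio = [A-] / [HA] = 0.1490 / 0.2490 = 0.5984
log10(ratio) = -0.2230
pH = pKa + log10(ratio) = 3.6040 - 0.2230 = 3.3810


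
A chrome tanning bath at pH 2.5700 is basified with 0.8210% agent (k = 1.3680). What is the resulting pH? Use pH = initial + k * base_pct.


Formula: pH_final = pH_initial + k * base_pct
Substituting: pH_final = 2.5700 + 1.3680 * 0.8210
Result: 3.6931


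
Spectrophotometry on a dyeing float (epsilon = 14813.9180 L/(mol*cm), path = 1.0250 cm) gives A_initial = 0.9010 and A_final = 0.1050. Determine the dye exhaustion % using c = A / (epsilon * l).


c_initial = A_i / (epsilon * l) = 0.9010 / (14813.9180 * 1.0250) = 5.9338e-05 mol/L
c_final = A_f / (epsilon * l) = 0.1050 / (14813.9180 * 1.0250) = 6.9151e-06 mol/L
Exhaustion = (c_initial - c_final) / c_initial * 100 = (5.9338e-05 - 6.9151e-06) / 5.9338e-05 * 100 = 88.3463 %


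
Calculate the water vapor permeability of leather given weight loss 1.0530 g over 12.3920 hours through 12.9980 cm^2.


Formula: WVP = loss / (area * time)
Substituting: WVP = 1.0530 / (12.9980 * 12.3920)
Result: 0.00653748 g/(cm^2*hr)


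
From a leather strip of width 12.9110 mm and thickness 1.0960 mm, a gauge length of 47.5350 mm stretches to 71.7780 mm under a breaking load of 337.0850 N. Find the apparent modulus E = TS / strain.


TS = F / (w * t) = 337.0850 / (12.9110 * 1.0960) = 23.8215 N/mm^2
strain = (Lf - L0) / L0 = (71.7780 - 47.5350) / 47.5350 = 0.5100
E = TS / strain = 23.8215 / 0.5100 = 46.7085 N/mm^2


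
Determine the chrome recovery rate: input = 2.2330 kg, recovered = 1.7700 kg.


Formula: Recovery = recovered / input * 100
Substituting: Recovery = 1.7700 / 2.2330 * 100
Result: 79.2656 %


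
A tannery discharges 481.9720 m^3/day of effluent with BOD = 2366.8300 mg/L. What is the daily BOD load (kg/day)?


Formula: BOD_load = volume * conc / 1000
Substituting: BOD_load = 481.9720 * 2366.8300 / 1000
Result: 1140.7458 kg/day


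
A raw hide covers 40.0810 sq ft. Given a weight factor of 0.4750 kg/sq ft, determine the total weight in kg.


Formula: Weight = area * weight_per_sqft
Substituting: Weight = 40.0810 * 0.4750
Result: 19.0385 kg


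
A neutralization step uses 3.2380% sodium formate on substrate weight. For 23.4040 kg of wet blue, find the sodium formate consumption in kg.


Formula: Neutralizer = substrate * pct / 100
Substituting: Neutralizer = 23.4040 * 3.2380 / 100
Result: 0.7578 kg


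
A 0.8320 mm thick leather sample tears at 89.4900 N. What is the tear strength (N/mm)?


Formula: Tear strength = force / thickness
Substituting: Tear strength = 89.4900 / 0.8320
Result: 107.5601 N/mm


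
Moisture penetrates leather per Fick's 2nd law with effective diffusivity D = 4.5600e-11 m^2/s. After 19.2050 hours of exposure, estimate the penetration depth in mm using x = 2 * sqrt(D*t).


t = 19.2050 hr * 3600 = 69138.0000 s
D * t = 4.5600e-11 * 69138.0000 = 3.1527e-06
x = 2 * sqrt(D*t) = 2 * sqrt(3.1527e-06) = 0.00355116 m = 3.5512 mm


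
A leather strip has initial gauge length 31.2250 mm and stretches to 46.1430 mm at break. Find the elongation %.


Formula: Elongation = (Lf - L0) / L0 * 100
Substituting: Elongation = (46.1430 - 31.2250) / 31.2250 * 100
Result: 47.7758 %


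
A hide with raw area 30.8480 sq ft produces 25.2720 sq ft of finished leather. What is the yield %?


Formula: Yield = finished / raw * 100
Substituting: Yield = 25.2720 / 30.8480 * 100
Result: 81.9243 %


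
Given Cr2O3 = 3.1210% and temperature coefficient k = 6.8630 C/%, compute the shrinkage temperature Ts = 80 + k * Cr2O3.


Formula: Ts = 80 + k * Cr2O3
Substituting: Ts = 80 + 6.8630 * 3.1210
Result: 101.4194 C


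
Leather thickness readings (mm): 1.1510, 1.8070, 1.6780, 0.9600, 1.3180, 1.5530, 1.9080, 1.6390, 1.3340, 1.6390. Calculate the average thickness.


Formula: Average = sum / n
Substituting: Average = 14.9870 / 10
Result: 1.4987 mm


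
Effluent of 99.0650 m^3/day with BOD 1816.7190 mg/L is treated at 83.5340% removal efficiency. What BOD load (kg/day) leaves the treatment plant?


Load_in = volume * conc / 1000 = 99.0650 * 1816.7190 / 1000 = 179.9733 kg/day
Removed = Load_in * eff / 100 = 179.9733 * 83.5340 / 100 = 150.3389 kg/day
Load_out = Load_in - Removed = 179.9733 - 150.3389 = 29.6344 kg/day


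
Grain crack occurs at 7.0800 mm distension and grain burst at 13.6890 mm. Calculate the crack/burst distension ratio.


Formula: Ratio = crack / burst
Substituting: Ratio = 7.0800 / 13.6890
Result: 0.5172


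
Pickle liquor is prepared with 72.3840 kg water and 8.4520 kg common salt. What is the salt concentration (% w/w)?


Formula: Conc = salt / (water + salt) * 100
Substituting: Conc = 8.4520 / (72.3840 + 8.4520) * 100
Result: 10.4557 %


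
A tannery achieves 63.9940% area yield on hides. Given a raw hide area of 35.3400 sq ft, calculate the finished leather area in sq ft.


Formula: finished = raw * yield / 100
Substituting: finished = 35.3400 * 63.9940 / 100
Result: 22.6155 sq ft


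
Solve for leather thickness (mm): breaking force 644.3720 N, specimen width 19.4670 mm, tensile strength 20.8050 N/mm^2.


Formula: t = F / (TS * w)
Substituting: t = 644.3720 / (20.8050 * 19.4670)
Result: 1.5910 mm


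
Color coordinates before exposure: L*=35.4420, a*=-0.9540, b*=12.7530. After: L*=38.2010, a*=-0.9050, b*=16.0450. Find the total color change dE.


dL = 2.7590, da = 0.049, db = 3.2920
dE = sqrt(2.7590^2 + 0.049^2 + 3.2920^2) = 4.2955


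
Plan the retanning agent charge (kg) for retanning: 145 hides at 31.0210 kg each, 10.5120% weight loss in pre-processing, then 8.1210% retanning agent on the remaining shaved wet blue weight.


Total_raw = N * avg_wt = 145 * 31.0210 = 4498.0450 kg
Substrate = Total_raw * (1 - loss/100) = 4498.0450 * (1 - 10.5120/100) = 4025.2105 kg
Retan = Substrate * pct / 100 = 4025.2105 * 8.1210 / 100 = 326.8873 kg
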